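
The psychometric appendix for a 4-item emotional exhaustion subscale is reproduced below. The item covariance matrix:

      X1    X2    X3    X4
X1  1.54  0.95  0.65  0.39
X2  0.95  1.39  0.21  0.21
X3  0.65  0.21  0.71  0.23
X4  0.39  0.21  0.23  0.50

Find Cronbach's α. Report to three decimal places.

α = 0.747

ΣVar(i) = 1.54 + 1.39 + 0.71 + 0.50 = 4.14
Σ_{i<j} σ_ij = 2.64
σ²_total = 4.14 + 2 × 2.64 = 9.42
α = (k/(k−1))·(1 − ΣVar(i)/σ²_total) = (4/3)·(1 − 4.14/9.42) = 0.747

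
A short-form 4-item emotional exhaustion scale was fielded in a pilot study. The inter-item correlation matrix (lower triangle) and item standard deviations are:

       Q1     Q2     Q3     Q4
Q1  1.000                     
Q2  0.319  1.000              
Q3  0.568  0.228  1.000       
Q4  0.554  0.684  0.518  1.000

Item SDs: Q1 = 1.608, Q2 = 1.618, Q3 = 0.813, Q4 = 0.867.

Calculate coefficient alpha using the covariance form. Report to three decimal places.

Σσ²ᵢ = 1.608² + 1.618² + 0.813² + 0.867² = 6.6162
Covariances σ_ij = r_ij · s_i · s_j:
  σ(Q1,Q2) = 0.319 × 1.608 × 1.618 = 0.8300
  σ(Q1,Q3) = 0.568 × 1.608 × 0.813 = 0.7425
  σ(Q1,Q4) = 0.554 × 1.608 × 0.867 = 0.7724
  σ(Q2,Q3) = 0.228 × 1.618 × 0.813 = 0.2999
  σ(Q2,Q4) = 0.684 × 1.618 × 0.867 = 0.9595
  σ(Q3,Q4) = 0.518 × 0.813 × 0.867 = 0.3651
σ²_T = Σσ²ᵢ + 2·Σσ_ij = 6.6162 + 2 × 3.9694 = 14.5550
α = (4/3)·(1 − 6.6162/14.5550) = 0.727

α = 0.727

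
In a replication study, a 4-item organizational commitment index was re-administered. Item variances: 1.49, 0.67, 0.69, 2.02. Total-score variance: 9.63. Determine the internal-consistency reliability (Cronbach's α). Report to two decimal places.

ΣVar(i) = 1.49 + 0.67 + 0.69 + 2.02 = 4.87
α = (k/(k−1))·(1 − ΣVar(i)/Var(T)) = (4/3)·(1 − 4.87/9.63) = 0.66

α = 0.66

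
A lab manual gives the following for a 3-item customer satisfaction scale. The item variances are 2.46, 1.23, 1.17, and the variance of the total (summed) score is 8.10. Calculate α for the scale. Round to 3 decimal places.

α = 0.600

ΣVar(i) = 2.46 + 1.23 + 1.17 = 4.86
α = (k/(k−1))·(1 − ΣVar(i)/Var(T)) = (3/2)·(1 − 4.86/8.10) = 0.600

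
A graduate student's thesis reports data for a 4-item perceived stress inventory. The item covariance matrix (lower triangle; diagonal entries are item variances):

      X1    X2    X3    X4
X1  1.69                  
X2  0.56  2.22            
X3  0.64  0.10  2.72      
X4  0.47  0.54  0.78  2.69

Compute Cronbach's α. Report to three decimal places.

α = 0.532

Σσ²ᵢ = 1.69 + 2.22 + 2.72 + 2.69 = 9.32
Sum of the distinct covariances = 3.09
total variance = 9.32 + 2 × 3.09 = 15.50
α = (k/(k−1))·(1 − Σσ²ᵢ/total variance) = (4/3)·(1 − 9.32/15.50) = 0.532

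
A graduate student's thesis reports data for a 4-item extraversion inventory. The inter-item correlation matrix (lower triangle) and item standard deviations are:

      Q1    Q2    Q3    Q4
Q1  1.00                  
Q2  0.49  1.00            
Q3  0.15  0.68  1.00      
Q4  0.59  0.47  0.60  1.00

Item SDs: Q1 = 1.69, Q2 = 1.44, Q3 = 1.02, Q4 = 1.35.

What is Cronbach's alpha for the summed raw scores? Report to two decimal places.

Σσ²ᵢ = 1.69² + 1.44² + 1.02² + 1.35² = 7.7926
Covariances σ_ij = r_ij · s_i · s_j:
  σ(Q1,Q2) = 0.49 × 1.69 × 1.44 = 1.1925
  σ(Q1,Q3) = 0.15 × 1.69 × 1.02 = 0.2586
  σ(Q1,Q4) = 0.59 × 1.69 × 1.35 = 1.3461
  σ(Q2,Q3) = 0.68 × 1.44 × 1.02 = 0.9988
  σ(Q2,Q4) = 0.47 × 1.44 × 1.35 = 0.9137
  σ(Q3,Q4) = 0.60 × 1.02 × 1.35 = 0.8262
σ²_T = Σσ²ᵢ + 2·Σσ_ij = 7.7926 + 2 × 5.5359 = 18.8644
α = (4/3)·(1 − 7.7926/18.8644) = 0.78

Cronbach's alpha = 0.78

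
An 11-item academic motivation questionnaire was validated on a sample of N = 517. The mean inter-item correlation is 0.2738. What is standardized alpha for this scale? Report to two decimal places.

Standardized α = k·r̄ / (1 + (k−1)·r̄) = 11 × 0.2738 / (1 + 10 × 0.2738)
  = 3.0118 / 3.7380 = 0.81

α = 0.81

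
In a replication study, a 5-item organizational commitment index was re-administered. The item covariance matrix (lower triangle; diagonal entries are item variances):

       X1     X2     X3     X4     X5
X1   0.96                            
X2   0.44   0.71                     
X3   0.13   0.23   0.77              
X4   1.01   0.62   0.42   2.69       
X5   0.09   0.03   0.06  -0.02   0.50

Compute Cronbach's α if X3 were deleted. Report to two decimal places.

Remaining items: X1, X2, X4, X5 (k = 4).
Σσᵢ² = 0.96 + 0.71 + 2.69 + 0.50 = 4.86
Var(T) = 4.86 + 2 × 2.17 = 9.20
α (item deleted) = (4/3)·(1 − 4.86/9.20) = 0.63

α = 0.63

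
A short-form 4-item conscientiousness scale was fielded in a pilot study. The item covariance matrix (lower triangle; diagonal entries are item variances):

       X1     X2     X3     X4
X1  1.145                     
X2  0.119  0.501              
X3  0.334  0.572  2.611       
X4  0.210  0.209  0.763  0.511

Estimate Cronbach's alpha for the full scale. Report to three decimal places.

α = 0.641

ΣVar(i) = 1.145 + 0.501 + 2.611 + 0.511 = 4.768
Sum of the distinct covariances = 2.207
Var(T) = 4.768 + 2 × 2.207 = 9.182
α = (k/(k−1))·(1 − ΣVar(i)/Var(T)) = (4/3)·(1 − 4.768/9.182) = 0.641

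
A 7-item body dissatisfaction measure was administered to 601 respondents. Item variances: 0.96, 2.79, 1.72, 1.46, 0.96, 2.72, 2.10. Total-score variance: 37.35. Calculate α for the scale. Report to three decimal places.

sum of item variances = 0.96 + 2.79 + 1.72 + 1.46 + 0.96 + 2.72 + 2.10 = 12.71
α = (k/(k−1))·(1 − sum of item variances/total variance) = (7/6)·(1 − 12.71/37.35) = 0.770

α = 0.770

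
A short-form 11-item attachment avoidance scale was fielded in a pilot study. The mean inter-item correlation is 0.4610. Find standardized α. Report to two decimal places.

α = 0.90

Standardized α = k·r̄ / (1 + (k−1)·r̄) = 11 × 0.4610 / (1 + 10 × 0.4610)
  = 5.0710 / 5.6100 = 0.90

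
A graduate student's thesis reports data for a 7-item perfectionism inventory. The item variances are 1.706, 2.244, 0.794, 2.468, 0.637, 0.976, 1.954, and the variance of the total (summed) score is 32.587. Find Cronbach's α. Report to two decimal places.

Σσ²ᵢ = 1.706 + 2.244 + 0.794 + 2.468 + 0.637 + 0.976 + 1.954 = 10.779
α = (k/(k−1))·(1 − Σσ²ᵢ/σ²_total) = (7/6)·(1 − 10.779/32.587) = 0.78

α = 0.78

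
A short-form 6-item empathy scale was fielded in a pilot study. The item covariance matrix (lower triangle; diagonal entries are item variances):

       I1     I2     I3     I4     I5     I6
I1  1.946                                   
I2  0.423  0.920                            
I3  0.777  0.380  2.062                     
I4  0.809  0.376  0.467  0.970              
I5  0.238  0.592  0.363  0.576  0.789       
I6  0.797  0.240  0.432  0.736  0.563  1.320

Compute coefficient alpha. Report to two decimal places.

sum of item variances = 1.946 + 0.920 + 2.062 + 0.970 + 0.789 + 1.320 = 8.007
Sum of off-diagonal covariances = 7.769
σ²_T = 8.007 + 2 × 7.769 = 23.545
α = (k/(k−1))·(1 − sum of item variances/σ²_T) = (6/5)·(1 − 8.007/23.545) = 0.79

coefficient alpha = 0.79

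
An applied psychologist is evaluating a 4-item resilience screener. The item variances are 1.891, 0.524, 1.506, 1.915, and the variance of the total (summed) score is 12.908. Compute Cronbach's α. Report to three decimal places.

Cronbach's α = 0.731

Σσᵢ² = 1.891 + 0.524 + 1.506 + 1.915 = 5.836
α = (k/(k−1))·(1 − Σσᵢ²/total variance) = (4/3)·(1 − 5.836/12.908) = 0.731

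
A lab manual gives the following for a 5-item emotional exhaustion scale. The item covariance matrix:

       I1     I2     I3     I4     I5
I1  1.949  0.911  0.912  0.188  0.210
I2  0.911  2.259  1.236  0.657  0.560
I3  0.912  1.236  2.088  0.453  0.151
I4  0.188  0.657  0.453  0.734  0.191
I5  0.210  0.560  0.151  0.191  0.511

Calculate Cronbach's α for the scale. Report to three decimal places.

ΣVar(i) = 1.949 + 2.259 + 2.088 + 0.734 + 0.511 = 7.541
Sum of off-diagonal covariances = 5.469
σ²_total = 7.541 + 2 × 5.469 = 18.479
α = (k/(k−1))·(1 − ΣVar(i)/σ²_total) = (5/4)·(1 − 7.541/18.479) = 0.740

Cronbach's α = 0.740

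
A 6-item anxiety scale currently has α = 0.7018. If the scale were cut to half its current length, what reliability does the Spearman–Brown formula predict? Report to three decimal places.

Length factor m = 1/2
α' = m·α / (1 − (1−m)·α)
   = 1/2 × 0.7018 / (1 − (1 − 1/2) × 0.7018)
   = 0.3509 / 0.6491 = 0.541

predicted reliability = 0.541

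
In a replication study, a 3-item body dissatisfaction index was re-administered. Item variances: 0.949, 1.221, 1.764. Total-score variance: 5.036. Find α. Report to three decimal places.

Σσ²ᵢ = 0.949 + 1.221 + 1.764 = 3.934
α = (k/(k−1))·(1 − Σσ²ᵢ/total variance) = (3/2)·(1 − 3.934/5.036) = 0.328

α = 0.328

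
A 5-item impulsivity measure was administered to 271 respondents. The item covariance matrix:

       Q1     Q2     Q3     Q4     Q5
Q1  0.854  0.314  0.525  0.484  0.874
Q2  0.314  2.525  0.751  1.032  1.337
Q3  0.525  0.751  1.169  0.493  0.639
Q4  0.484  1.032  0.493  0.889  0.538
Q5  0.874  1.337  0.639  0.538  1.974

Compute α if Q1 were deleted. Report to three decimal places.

α = 0.792

Remaining items: Q2, Q3, Q4, Q5 (k = 4).
Σσ²ᵢ = 2.525 + 1.169 + 0.889 + 1.974 = 6.557
σ²_total = 6.557 + 2 × 4.790 = 16.137
α (item deleted) = (4/3)·(1 − 6.557/16.137) = 0.792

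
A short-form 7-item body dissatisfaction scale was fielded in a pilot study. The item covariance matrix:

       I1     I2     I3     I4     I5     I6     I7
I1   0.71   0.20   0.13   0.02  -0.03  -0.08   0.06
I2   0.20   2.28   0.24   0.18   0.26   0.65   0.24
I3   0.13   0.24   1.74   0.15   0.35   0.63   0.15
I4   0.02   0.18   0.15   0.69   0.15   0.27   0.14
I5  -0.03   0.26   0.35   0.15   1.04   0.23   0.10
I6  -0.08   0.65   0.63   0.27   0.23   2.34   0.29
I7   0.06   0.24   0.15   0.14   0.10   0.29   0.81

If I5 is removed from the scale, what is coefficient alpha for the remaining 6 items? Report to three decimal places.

Remaining items: I1, I2, I3, I4, I6, I7 (k = 6).
Σσᵢ² = 0.71 + 2.28 + 1.74 + 0.69 + 2.34 + 0.81 = 8.57
σ²_T = 8.57 + 2 × 3.27 = 15.11
α (item deleted) = (6/5)·(1 − 8.57/15.11) = 0.519

coefficient alpha = 0.519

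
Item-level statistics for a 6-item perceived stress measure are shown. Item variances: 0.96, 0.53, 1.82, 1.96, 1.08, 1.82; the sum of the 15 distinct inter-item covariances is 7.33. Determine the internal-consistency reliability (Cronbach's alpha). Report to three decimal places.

Cronbach's alpha = 0.771

Σσ²ᵢ = 0.96 + 0.53 + 1.82 + 1.96 + 1.08 + 1.82 = 8.17
Sum of distinct covariances = 7.33
σ²_T = Σσ²ᵢ + 2·Σcov = 8.17 + 2 × 7.33 = 22.83
α = (6/5)·(1 − 8.17/22.83) = 0.771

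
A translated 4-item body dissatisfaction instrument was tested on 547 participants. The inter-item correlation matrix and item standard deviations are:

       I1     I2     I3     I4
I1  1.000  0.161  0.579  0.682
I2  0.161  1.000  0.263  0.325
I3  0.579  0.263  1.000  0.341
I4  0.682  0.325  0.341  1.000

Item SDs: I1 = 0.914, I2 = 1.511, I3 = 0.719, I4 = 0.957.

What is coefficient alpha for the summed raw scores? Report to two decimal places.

coefficient alpha = 0.65

Σσ²ᵢ = 0.914² + 1.511² + 0.719² + 0.957² = 4.5513
Covariances σ_ij = r_ij · s_i · s_j:
  σ(I1,I2) = 0.161 × 0.914 × 1.511 = 0.2223
  σ(I1,I3) = 0.579 × 0.914 × 0.719 = 0.3805
  σ(I1,I4) = 0.682 × 0.914 × 0.957 = 0.5965
  σ(I2,I3) = 0.263 × 1.511 × 0.719 = 0.2857
  σ(I2,I4) = 0.325 × 1.511 × 0.957 = 0.4700
  σ(I3,I4) = 0.341 × 0.719 × 0.957 = 0.2346
σ²_T = Σσ²ᵢ + 2·Σσ_ij = 4.5513 + 2 × 2.1896 = 8.9305
α = (4/3)·(1 − 4.5513/8.9305) = 0.65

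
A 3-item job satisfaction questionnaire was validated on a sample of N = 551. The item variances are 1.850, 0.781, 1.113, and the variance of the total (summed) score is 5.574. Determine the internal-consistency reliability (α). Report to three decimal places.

sum of item variances = 1.850 + 0.781 + 1.113 = 3.744
α = (k/(k−1))·(1 − sum of item variances/total variance) = (3/2)·(1 − 3.744/5.574) = 0.492

α = 0.492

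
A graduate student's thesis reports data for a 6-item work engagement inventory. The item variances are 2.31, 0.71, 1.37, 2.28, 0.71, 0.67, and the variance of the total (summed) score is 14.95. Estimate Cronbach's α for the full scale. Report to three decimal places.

sum of item variances = 2.31 + 0.71 + 1.37 + 2.28 + 0.71 + 0.67 = 8.05
α = (k/(k−1))·(1 − sum of item variances/Var(T)) = (6/5)·(1 − 8.05/14.95) = 0.554

Cronbach's α = 0.554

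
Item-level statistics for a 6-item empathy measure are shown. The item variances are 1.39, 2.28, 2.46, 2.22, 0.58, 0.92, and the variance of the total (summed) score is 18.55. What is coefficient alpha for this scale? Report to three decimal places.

coefficient alpha = 0.563

Σσ²ᵢ = 1.39 + 2.28 + 2.46 + 2.22 + 0.58 + 0.92 = 9.85
α = (k/(k−1))·(1 − Σσ²ᵢ/total variance) = (6/5)·(1 − 9.85/18.55) = 0.563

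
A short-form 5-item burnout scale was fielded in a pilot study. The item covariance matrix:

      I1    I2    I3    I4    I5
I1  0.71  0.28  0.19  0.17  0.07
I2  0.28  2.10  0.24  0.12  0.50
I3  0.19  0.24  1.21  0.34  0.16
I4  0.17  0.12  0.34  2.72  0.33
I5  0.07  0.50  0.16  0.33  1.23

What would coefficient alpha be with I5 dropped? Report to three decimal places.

Remaining items: I1, I2, I3, I4 (k = 4).
sum of item variances = 0.71 + 2.10 + 1.21 + 2.72 = 6.74
Var(T) = 6.74 + 2 × 1.34 = 9.42
α (item deleted) = (4/3)·(1 − 6.74/9.42) = 0.379

coefficient alpha = 0.379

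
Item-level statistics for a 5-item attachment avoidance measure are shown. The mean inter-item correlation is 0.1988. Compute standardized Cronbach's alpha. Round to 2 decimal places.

Standardized α = k·r̄ / (1 + (k−1)·r̄) = 5 × 0.1988 / (1 + 4 × 0.1988)
  = 0.9940 / 1.7952 = 0.55

standardized Cronbach's alpha = 0.55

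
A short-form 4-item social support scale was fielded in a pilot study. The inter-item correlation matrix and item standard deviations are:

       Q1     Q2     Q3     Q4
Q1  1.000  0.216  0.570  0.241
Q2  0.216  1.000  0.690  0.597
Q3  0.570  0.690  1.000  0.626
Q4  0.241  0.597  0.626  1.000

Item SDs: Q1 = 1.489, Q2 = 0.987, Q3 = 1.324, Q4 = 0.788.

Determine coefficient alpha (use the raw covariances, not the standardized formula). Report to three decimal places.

coefficient alpha = 0.765

Σσ²ᵢ = 1.489² + 0.987² + 1.324² + 0.788² = 5.5652
Covariances σ_ij = r_ij · s_i · s_j:
  σ(Q1,Q2) = 0.216 × 1.489 × 0.987 = 0.3174
  σ(Q1,Q3) = 0.570 × 1.489 × 1.324 = 1.1237
  σ(Q1,Q4) = 0.241 × 1.489 × 0.788 = 0.2828
  σ(Q2,Q3) = 0.690 × 0.987 × 1.324 = 0.9017
  σ(Q2,Q4) = 0.597 × 0.987 × 0.788 = 0.4643
  σ(Q3,Q4) = 0.626 × 1.324 × 0.788 = 0.6531
σ²_T = Σσ²ᵢ + 2·Σσ_ij = 5.5652 + 2 × 3.7430 = 13.0512
α = (4/3)·(1 − 5.5652/13.0512) = 0.765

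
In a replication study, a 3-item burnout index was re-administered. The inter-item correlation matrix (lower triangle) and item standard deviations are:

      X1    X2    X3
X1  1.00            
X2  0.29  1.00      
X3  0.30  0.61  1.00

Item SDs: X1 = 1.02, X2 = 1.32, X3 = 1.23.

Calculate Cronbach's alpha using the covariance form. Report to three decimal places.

α = 0.675

Σσ²ᵢ = 1.02² + 1.32² + 1.23² = 4.2957
Covariances σ_ij = r_ij · s_i · s_j:
  σ(X1,X2) = 0.29 × 1.02 × 1.32 = 0.3905
  σ(X1,X3) = 0.30 × 1.02 × 1.23 = 0.3764
  σ(X2,X3) = 0.61 × 1.32 × 1.23 = 0.9904
σ²_T = Σσ²ᵢ + 2·Σσ_ij = 4.2957 + 2 × 1.7573 = 7.8103
α = (3/2)·(1 − 4.2957/7.8103) = 0.675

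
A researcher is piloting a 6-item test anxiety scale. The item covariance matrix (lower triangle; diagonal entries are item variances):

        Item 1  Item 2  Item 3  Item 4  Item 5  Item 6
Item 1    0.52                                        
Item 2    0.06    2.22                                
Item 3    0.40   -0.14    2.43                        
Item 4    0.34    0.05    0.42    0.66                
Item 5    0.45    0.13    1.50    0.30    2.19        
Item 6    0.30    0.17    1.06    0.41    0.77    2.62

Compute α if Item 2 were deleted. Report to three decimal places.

α = 0.732

Remaining items: Item 1, Item 3, Item 4, Item 5, Item 6 (k = 5).
ΣVar(i) = 0.52 + 2.43 + 0.66 + 2.19 + 2.62 = 8.42
σ²_T = 8.42 + 2 × 5.95 = 20.32
α (item deleted) = (5/4)·(1 − 8.42/20.32) = 0.732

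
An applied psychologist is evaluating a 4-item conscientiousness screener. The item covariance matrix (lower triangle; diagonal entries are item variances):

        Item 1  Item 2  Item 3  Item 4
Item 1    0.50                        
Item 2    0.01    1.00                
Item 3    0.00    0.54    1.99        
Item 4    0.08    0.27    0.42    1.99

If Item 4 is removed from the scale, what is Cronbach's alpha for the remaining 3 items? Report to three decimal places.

Remaining items: Item 1, Item 2, Item 3 (k = 3).
Σσᵢ² = 0.50 + 1.00 + 1.99 = 3.49
σ²_T = 3.49 + 2 × 0.55 = 4.59
α (item deleted) = (3/2)·(1 − 3.49/4.59) = 0.359

α = 0.359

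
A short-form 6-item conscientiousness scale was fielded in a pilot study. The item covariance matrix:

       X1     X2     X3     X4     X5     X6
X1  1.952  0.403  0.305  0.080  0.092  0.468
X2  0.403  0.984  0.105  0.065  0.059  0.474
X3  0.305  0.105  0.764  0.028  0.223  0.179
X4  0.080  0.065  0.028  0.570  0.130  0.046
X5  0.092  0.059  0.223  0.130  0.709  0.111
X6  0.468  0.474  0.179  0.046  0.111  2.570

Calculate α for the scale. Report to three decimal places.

α = 0.508

sum of item variances = 1.952 + 0.984 + 0.764 + 0.570 + 0.709 + 2.570 = 7.549
Sum of the distinct covariances = 2.768
σ²_T = 7.549 + 2 × 2.768 = 13.085
α = (k/(k−1))·(1 − sum of item variances/σ²_T) = (6/5)·(1 − 7.549/13.085) = 0.508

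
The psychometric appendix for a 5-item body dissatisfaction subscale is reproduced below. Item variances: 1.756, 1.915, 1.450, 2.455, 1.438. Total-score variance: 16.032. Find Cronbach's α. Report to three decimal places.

α = 0.547

Σσ²ᵢ = 1.756 + 1.915 + 1.450 + 2.455 + 1.438 = 9.014
α = (k/(k−1))·(1 − Σσ²ᵢ/σ²_total) = (5/4)·(1 − 9.014/16.032) = 0.547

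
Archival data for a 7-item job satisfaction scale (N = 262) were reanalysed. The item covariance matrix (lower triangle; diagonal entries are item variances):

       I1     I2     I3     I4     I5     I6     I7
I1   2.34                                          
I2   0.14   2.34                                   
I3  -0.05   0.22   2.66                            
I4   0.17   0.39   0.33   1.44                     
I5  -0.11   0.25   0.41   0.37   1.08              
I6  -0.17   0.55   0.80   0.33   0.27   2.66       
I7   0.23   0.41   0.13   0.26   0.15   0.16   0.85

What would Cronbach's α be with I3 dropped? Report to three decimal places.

Remaining items: I1, I2, I4, I5, I6, I7 (k = 6).
sum of item variances = 2.34 + 2.34 + 1.44 + 1.08 + 2.66 + 0.85 = 10.71
σ²_total = 10.71 + 2 × 3.40 = 17.51
α (item deleted) = (6/5)·(1 − 10.71/17.51) = 0.466

Cronbach's α = 0.466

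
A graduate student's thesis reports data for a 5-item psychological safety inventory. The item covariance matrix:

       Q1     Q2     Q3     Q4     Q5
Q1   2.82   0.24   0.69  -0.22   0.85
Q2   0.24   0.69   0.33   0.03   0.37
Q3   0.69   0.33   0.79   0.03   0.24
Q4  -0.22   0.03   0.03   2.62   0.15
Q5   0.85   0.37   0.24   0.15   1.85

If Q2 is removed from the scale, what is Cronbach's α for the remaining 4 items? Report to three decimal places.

Remaining items: Q1, Q3, Q4, Q5 (k = 4).
sum of item variances = 2.82 + 0.79 + 2.62 + 1.85 = 8.08
σ²_total = 8.08 + 2 × 1.74 = 11.56
α (item deleted) = (4/3)·(1 − 8.08/11.56) = 0.401

Cronbach's α = 0.401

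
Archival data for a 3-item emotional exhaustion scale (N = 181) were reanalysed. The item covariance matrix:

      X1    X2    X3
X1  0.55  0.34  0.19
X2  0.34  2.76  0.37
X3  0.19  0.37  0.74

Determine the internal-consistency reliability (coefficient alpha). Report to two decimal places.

ΣVar(i) = 0.55 + 2.76 + 0.74 = 4.05
Σ_{i<j} σ_ij = 0.90
total variance = 4.05 + 2 × 0.90 = 5.85
α = (k/(k−1))·(1 − ΣVar(i)/total variance) = (3/2)·(1 − 4.05/5.85) = 0.46

coefficient alpha = 0.46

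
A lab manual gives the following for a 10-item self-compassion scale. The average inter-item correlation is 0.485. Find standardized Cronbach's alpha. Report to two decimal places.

α = 0.90

Standardized α = k·r̄ / (1 + (k−1)·r̄) = 10 × 0.485 / (1 + 9 × 0.485)
  = 4.8500 / 5.3650 = 0.90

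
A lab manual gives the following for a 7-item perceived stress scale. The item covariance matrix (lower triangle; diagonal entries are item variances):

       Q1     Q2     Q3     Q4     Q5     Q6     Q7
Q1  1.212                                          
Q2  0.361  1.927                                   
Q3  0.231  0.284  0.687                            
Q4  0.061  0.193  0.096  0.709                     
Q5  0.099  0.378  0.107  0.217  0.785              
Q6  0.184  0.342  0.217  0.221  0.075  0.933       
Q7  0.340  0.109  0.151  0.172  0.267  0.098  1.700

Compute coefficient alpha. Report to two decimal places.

Σσᵢ² = 1.212 + 1.927 + 0.687 + 0.709 + 0.785 + 0.933 + 1.700 = 7.953
Sum of the distinct covariances = 4.203
total variance = 7.953 + 2 × 4.203 = 16.359
α = (k/(k−1))·(1 − Σσᵢ²/total variance) = (7/6)·(1 − 7.953/16.359) = 0.60

coefficient alpha = 0.60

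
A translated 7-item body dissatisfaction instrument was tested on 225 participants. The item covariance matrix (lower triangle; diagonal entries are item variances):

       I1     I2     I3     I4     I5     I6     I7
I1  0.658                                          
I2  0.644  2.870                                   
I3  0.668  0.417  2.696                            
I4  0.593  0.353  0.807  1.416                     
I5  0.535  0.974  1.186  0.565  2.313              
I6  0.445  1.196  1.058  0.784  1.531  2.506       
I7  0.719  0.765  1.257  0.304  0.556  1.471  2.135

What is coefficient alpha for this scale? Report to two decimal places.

coefficient alpha = 0.81

sum of item variances = 0.658 + 2.870 + 2.696 + 1.416 + 2.313 + 2.506 + 2.135 = 14.594
Sum of off-diagonal covariances = 16.828
total variance = 14.594 + 2 × 16.828 = 48.250
α = (k/(k−1))·(1 − sum of item variances/total variance) = (7/6)·(1 − 14.594/48.250) = 0.81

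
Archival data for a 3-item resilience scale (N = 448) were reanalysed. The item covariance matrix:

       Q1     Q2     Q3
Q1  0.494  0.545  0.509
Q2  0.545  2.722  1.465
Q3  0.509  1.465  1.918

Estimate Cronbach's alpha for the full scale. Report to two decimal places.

Cronbach's alpha = 0.74

ΣVar(i) = 0.494 + 2.722 + 1.918 = 5.134
Σ_{i<j} σ_ij = 2.519
σ²_total = 5.134 + 2 × 2.519 = 10.172
α = (k/(k−1))·(1 − ΣVar(i)/σ²_total) = (3/2)·(1 − 5.134/10.172) = 0.74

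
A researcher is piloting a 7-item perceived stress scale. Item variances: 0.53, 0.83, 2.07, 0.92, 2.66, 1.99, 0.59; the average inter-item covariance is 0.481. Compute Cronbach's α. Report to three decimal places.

sum of item variances = 0.53 + 0.83 + 2.07 + 0.92 + 2.66 + 1.99 + 0.59 = 9.59
Sum of the 21 distinct covariances = 21 × 0.481 = 10.101
Var(T) = sum of item variances + 2·Σcov = 9.59 + 2 × 10.101 = 29.792
α = (7/6)·(1 − 9.59/29.792) = 0.791

Cronbach's α = 0.791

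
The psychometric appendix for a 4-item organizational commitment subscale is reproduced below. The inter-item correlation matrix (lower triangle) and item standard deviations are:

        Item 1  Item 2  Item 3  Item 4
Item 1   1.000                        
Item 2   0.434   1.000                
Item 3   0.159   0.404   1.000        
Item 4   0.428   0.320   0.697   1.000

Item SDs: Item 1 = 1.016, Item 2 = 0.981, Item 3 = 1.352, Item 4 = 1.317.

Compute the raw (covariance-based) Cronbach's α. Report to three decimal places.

Σσ²ᵢ = 1.016² + 0.981² + 1.352² + 1.317² = 5.5570
Covariances σ_ij = r_ij · s_i · s_j:
  σ(Item 1,Item 2) = 0.434 × 1.016 × 0.981 = 0.4326
  σ(Item 1,Item 3) = 0.159 × 1.016 × 1.352 = 0.2184
  σ(Item 1,Item 4) = 0.428 × 1.016 × 1.317 = 0.5727
  σ(Item 2,Item 3) = 0.404 × 0.981 × 1.352 = 0.5358
  σ(Item 2,Item 4) = 0.320 × 0.981 × 1.317 = 0.4134
  σ(Item 3,Item 4) = 0.697 × 1.352 × 1.317 = 1.2411
σ²_T = Σσ²ᵢ + 2·Σσ_ij = 5.5570 + 2 × 3.4140 = 12.3850
α = (4/3)·(1 − 5.5570/12.3850) = 0.735

Cronbach's α = 0.735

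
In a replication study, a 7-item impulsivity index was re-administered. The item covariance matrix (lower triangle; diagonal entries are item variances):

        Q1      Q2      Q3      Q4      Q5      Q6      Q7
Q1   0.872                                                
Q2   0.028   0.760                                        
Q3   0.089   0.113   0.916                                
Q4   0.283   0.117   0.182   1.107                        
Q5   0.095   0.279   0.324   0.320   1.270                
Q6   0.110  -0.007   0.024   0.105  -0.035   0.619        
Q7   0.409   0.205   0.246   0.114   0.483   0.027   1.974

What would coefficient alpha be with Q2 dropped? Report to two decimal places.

α = 0.54

Remaining items: Q1, Q3, Q4, Q5, Q6, Q7 (k = 6).
sum of item variances = 0.872 + 0.916 + 1.107 + 1.270 + 0.619 + 1.974 = 6.758
total variance = 6.758 + 2 × 2.776 = 12.310
α (item deleted) = (6/5)·(1 − 6.758/12.310) = 0.54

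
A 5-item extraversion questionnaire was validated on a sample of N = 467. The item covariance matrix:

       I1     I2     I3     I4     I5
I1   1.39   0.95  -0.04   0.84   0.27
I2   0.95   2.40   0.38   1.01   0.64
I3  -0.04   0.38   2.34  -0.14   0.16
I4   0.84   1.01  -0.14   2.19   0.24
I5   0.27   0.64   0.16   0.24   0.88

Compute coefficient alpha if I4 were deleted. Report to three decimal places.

Remaining items: I1, I2, I3, I5 (k = 4).
Σσ²ᵢ = 1.39 + 2.40 + 2.34 + 0.88 = 7.01
total variance = 7.01 + 2 × 2.36 = 11.73
α (item deleted) = (4/3)·(1 − 7.01/11.73) = 0.537

coefficient alpha = 0.537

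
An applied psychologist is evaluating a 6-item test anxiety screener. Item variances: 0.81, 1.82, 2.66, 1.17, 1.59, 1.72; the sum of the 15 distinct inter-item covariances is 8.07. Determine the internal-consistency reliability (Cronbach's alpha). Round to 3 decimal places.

α = 0.748

Σσ²ᵢ = 0.81 + 1.82 + 2.66 + 1.17 + 1.59 + 1.72 = 9.77
Sum of distinct covariances = 8.07
total variance = Σσ²ᵢ + 2·Σcov = 9.77 + 2 × 8.07 = 25.91
α = (6/5)·(1 − 9.77/25.91) = 0.748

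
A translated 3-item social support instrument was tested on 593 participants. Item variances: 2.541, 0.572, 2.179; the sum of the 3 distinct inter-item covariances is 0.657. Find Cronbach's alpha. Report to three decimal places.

α = 0.298

sum of item variances = 2.541 + 0.572 + 2.179 = 5.292
Sum of distinct covariances = 0.657
Var(T) = sum of item variances + 2·Σcov = 5.292 + 2 × 0.657 = 6.606
α = (3/2)·(1 − 5.292/6.606) = 0.298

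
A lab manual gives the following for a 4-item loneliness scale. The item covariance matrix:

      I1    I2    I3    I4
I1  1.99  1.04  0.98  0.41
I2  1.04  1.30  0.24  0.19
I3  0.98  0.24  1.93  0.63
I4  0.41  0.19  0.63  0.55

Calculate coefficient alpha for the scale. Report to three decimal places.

coefficient alpha = 0.730

Σσᵢ² = 1.99 + 1.30 + 1.93 + 0.55 = 5.77
Sum of off-diagonal covariances = 3.49
total variance = 5.77 + 2 × 3.49 = 12.75
α = (k/(k−1))·(1 − Σσᵢ²/total variance) = (4/3)·(1 − 5.77/12.75) = 0.730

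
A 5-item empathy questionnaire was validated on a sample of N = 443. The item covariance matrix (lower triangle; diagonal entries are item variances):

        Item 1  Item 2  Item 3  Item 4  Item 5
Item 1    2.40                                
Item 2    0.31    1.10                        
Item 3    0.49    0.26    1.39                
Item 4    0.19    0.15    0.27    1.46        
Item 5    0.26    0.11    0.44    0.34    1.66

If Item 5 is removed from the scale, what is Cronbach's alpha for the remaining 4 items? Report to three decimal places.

Remaining items: Item 1, Item 2, Item 3, Item 4 (k = 4).
Σσ²ᵢ = 2.40 + 1.10 + 1.39 + 1.46 = 6.35
total variance = 6.35 + 2 × 1.67 = 9.69
α (item deleted) = (4/3)·(1 − 6.35/9.69) = 0.460

α = 0.460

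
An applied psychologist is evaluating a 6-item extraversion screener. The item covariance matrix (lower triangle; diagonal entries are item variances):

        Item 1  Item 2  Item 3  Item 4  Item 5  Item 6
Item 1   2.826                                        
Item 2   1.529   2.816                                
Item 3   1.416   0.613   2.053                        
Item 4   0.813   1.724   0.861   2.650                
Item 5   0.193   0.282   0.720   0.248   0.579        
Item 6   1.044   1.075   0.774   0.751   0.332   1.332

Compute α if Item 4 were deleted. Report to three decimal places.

Remaining items: Item 1, Item 2, Item 3, Item 5, Item 6 (k = 5).
Σσᵢ² = 2.826 + 2.816 + 2.053 + 0.579 + 1.332 = 9.606
σ²_T = 9.606 + 2 × 7.978 = 25.562
α (item deleted) = (5/4)·(1 − 9.606/25.562) = 0.780

α = 0.780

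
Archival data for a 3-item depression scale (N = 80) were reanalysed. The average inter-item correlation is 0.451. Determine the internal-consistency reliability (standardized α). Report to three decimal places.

standardized α = 0.711

Standardized α = k·r̄ / (1 + (k−1)·r̄) = 3 × 0.451 / (1 + 2 × 0.451)
  = 1.3530 / 1.9020 = 0.711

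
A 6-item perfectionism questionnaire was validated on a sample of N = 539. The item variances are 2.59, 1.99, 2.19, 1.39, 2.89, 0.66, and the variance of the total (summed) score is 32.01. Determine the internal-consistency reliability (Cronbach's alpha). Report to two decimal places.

Σσ²ᵢ = 2.59 + 1.99 + 2.19 + 1.39 + 2.89 + 0.66 = 11.71
α = (k/(k−1))·(1 − Σσ²ᵢ/total variance) = (6/5)·(1 − 11.71/32.01) = 0.76

Cronbach's alpha = 0.76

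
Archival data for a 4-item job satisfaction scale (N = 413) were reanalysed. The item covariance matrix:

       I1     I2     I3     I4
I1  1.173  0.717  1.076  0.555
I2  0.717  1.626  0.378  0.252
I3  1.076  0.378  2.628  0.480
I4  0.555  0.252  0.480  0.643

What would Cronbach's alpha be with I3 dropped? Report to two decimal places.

α = 0.70

Remaining items: I1, I2, I4 (k = 3).
sum of item variances = 1.173 + 1.626 + 0.643 = 3.442
total variance = 3.442 + 2 × 1.524 = 6.490
α (item deleted) = (3/2)·(1 − 3.442/6.490) = 0.70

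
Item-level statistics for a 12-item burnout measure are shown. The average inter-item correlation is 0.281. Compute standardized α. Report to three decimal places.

Standardized α = k·r̄ / (1 + (k−1)·r̄) = 12 × 0.281 / (1 + 11 × 0.281)
  = 3.3720 / 4.0910 = 0.824

standardized α = 0.824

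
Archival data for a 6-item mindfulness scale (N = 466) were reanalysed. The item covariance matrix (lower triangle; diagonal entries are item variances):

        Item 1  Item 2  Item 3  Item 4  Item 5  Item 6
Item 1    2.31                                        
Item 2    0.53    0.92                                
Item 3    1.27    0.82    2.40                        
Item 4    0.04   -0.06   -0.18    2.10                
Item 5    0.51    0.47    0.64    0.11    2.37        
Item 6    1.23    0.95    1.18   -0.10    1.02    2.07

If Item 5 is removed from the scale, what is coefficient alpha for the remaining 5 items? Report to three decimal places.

coefficient alpha = 0.671

Remaining items: Item 1, Item 2, Item 3, Item 4, Item 6 (k = 5).
sum of item variances = 2.31 + 0.92 + 2.40 + 2.10 + 2.07 = 9.80
Var(T) = 9.80 + 2 × 5.68 = 21.16
α (item deleted) = (5/4)·(1 − 9.80/21.16) = 0.671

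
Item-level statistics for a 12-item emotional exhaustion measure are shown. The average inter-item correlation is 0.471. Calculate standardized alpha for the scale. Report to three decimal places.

Standardized α = k·r̄ / (1 + (k−1)·r̄) = 12 × 0.471 / (1 + 11 × 0.471)
  = 5.6520 / 6.1810 = 0.914

α = 0.914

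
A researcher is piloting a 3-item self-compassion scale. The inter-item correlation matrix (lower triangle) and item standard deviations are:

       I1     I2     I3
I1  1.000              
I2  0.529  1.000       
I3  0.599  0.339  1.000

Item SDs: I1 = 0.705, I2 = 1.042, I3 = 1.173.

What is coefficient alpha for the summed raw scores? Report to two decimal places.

α = 0.70

Σσ²ᵢ = 0.705² + 1.042² + 1.173² = 2.9587
Covariances σ_ij = r_ij · s_i · s_j:
  σ(I1,I2) = 0.529 × 0.705 × 1.042 = 0.3886
  σ(I1,I3) = 0.599 × 0.705 × 1.173 = 0.4954
  σ(I2,I3) = 0.339 × 1.042 × 1.173 = 0.4143
σ²_T = Σσ²ᵢ + 2·Σσ_ij = 2.9587 + 2 × 1.2983 = 5.5553
α = (3/2)·(1 − 2.9587/5.5553) = 0.70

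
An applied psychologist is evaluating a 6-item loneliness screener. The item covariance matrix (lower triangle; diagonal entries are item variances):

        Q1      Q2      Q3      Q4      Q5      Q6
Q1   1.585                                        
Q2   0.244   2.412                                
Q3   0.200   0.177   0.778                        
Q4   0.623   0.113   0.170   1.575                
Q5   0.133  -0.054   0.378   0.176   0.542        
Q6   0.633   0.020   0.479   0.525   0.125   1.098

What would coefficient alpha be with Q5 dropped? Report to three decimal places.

coefficient alpha = 0.576

Remaining items: Q1, Q2, Q3, Q4, Q6 (k = 5).
ΣVar(i) = 1.585 + 2.412 + 0.778 + 1.575 + 1.098 = 7.448
Var(T) = 7.448 + 2 × 3.184 = 13.816
α (item deleted) = (5/4)·(1 − 7.448/13.816) = 0.576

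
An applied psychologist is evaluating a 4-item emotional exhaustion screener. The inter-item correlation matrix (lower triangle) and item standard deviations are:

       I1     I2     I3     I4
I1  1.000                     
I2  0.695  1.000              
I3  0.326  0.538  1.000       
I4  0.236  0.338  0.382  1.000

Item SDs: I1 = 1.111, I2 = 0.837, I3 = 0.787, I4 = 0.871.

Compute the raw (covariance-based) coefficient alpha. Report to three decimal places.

Σσ²ᵢ = 1.111² + 0.837² + 0.787² + 0.871² = 3.3129
Covariances σ_ij = r_ij · s_i · s_j:
  σ(I1,I2) = 0.695 × 1.111 × 0.837 = 0.6463
  σ(I1,I3) = 0.326 × 1.111 × 0.787 = 0.2850
  σ(I1,I4) = 0.236 × 1.111 × 0.871 = 0.2284
  σ(I2,I3) = 0.538 × 0.837 × 0.787 = 0.3544
  σ(I2,I4) = 0.338 × 0.837 × 0.871 = 0.2464
  σ(I3,I4) = 0.382 × 0.787 × 0.871 = 0.2619
σ²_T = Σσ²ᵢ + 2·Σσ_ij = 3.3129 + 2 × 2.0224 = 7.3577
α = (4/3)·(1 − 3.3129/7.3577) = 0.733

coefficient alpha = 0.733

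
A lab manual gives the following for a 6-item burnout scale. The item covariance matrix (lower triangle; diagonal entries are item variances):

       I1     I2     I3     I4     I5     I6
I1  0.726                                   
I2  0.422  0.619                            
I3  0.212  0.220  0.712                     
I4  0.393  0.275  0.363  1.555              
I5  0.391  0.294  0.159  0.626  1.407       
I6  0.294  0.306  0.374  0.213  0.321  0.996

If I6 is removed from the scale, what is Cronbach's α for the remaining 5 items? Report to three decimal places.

Cronbach's α = 0.715

Remaining items: I1, I2, I3, I4, I5 (k = 5).
Σσᵢ² = 0.726 + 0.619 + 0.712 + 1.555 + 1.407 = 5.019
σ²_T = 5.019 + 2 × 3.355 = 11.729
α (item deleted) = (5/4)·(1 − 5.019/11.729) = 0.715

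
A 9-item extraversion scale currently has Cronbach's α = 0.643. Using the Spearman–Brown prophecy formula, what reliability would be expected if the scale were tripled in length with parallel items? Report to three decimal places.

predicted reliability = 0.844

Length factor m = 3
α' = m·α / (1 + (m−1)·α)
   = 3 × 0.643 / (1 + (3 − 1) × 0.643)
   = 1.9290 / 2.2860 = 0.844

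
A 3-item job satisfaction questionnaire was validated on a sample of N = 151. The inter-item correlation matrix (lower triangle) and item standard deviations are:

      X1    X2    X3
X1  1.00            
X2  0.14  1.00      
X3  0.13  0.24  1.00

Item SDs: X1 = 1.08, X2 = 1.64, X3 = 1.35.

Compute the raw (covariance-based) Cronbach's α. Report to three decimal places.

Σσ²ᵢ = 1.08² + 1.64² + 1.35² = 5.6785
Covariances σ_ij = r_ij · s_i · s_j:
  σ(X1,X2) = 0.14 × 1.08 × 1.64 = 0.2480
  σ(X1,X3) = 0.13 × 1.08 × 1.35 = 0.1895
  σ(X2,X3) = 0.24 × 1.64 × 1.35 = 0.5314
σ²_T = Σσ²ᵢ + 2·Σσ_ij = 5.6785 + 2 × 0.9689 = 7.6163
α = (3/2)·(1 − 5.6785/7.6163) = 0.382

Cronbach's α = 0.382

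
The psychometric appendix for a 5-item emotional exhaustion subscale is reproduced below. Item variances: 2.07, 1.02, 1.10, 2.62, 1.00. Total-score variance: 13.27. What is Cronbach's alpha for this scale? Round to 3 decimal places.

α = 0.514

ΣVar(i) = 2.07 + 1.02 + 1.10 + 2.62 + 1.00 = 7.81
α = (k/(k−1))·(1 − ΣVar(i)/σ²_T) = (5/4)·(1 − 7.81/13.27) = 0.514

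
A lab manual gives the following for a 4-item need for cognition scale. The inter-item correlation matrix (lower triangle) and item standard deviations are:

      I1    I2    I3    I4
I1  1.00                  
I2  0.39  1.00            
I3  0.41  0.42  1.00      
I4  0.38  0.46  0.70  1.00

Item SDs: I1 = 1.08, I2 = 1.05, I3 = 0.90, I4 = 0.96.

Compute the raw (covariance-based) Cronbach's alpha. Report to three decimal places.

Σσ²ᵢ = 1.08² + 1.05² + 0.90² + 0.96² = 4.0005
Covariances σ_ij = r_ij · s_i · s_j:
  σ(I1,I2) = 0.39 × 1.08 × 1.05 = 0.4423
  σ(I1,I3) = 0.41 × 1.08 × 0.90 = 0.3985
  σ(I1,I4) = 0.38 × 1.08 × 0.96 = 0.3940
  σ(I2,I3) = 0.42 × 1.05 × 0.90 = 0.3969
  σ(I2,I4) = 0.46 × 1.05 × 0.96 = 0.4637
  σ(I3,I4) = 0.70 × 0.90 × 0.96 = 0.6048
σ²_T = Σσ²ᵢ + 2·Σσ_ij = 4.0005 + 2 × 2.7002 = 9.4009
α = (4/3)·(1 − 4.0005/9.4009) = 0.766

Cronbach's alpha = 0.766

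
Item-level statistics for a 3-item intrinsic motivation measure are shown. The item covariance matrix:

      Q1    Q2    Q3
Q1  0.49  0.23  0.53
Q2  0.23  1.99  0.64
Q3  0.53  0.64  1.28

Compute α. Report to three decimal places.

ΣVar(i) = 0.49 + 1.99 + 1.28 = 3.76
Sum of the distinct covariances = 1.40
Var(T) = 3.76 + 2 × 1.40 = 6.56
α = (k/(k−1))·(1 − ΣVar(i)/Var(T)) = (3/2)·(1 − 3.76/6.56) = 0.640

α = 0.640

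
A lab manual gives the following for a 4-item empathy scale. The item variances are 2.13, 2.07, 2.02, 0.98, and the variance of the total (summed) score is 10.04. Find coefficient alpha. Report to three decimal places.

α = 0.377

sum of item variances = 2.13 + 2.07 + 2.02 + 0.98 = 7.20
α = (k/(k−1))·(1 − sum of item variances/total variance) = (4/3)·(1 − 7.20/10.04) = 0.377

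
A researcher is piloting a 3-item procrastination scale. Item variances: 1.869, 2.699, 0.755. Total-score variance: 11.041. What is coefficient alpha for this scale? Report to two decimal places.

sum of item variances = 1.869 + 2.699 + 0.755 = 5.323
α = (k/(k−1))·(1 − sum of item variances/σ²_T) = (3/2)·(1 − 5.323/11.041) = 0.78

α = 0.78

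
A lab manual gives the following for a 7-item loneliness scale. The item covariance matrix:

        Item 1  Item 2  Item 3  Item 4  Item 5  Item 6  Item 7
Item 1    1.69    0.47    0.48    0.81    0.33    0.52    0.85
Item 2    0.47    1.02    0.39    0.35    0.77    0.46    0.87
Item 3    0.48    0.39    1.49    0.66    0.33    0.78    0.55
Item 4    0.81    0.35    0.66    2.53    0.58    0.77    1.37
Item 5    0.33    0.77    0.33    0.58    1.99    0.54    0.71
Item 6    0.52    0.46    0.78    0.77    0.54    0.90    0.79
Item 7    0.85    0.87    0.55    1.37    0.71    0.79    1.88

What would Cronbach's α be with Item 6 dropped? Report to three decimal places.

Remaining items: Item 1, Item 2, Item 3, Item 4, Item 5, Item 7 (k = 6).
Σσ²ᵢ = 1.69 + 1.02 + 1.49 + 2.53 + 1.99 + 1.88 = 10.60
Var(T) = 10.60 + 2 × 9.52 = 29.64
α (item deleted) = (6/5)·(1 − 10.60/29.64) = 0.771

Cronbach's α = 0.771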